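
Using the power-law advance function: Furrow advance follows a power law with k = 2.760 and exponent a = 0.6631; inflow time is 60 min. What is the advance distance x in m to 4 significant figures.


Approach: apply the power-law advance function, x = k*t^a.
x = 2.760 * 60^0.6631 = 41.69 m
Therefore the advance distance x = 41.69 m.


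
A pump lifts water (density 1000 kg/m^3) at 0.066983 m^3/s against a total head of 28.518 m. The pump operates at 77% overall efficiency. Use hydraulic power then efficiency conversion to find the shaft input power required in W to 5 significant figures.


Approach: apply hydraulic power then efficiency conversion, P = rho*g*Q*H; P_in = P/eta.
Step 1 — hydraulic power (P = rho*g*Q*H):
  P = 1000 * 9.81 * 0.066983 * 28.518 = 18739.27 W
Step 2 — input power: P_in = P/eta = 18739.27 / 0.77 = 24337 W
Therefore the shaft input power required = 24337 W.


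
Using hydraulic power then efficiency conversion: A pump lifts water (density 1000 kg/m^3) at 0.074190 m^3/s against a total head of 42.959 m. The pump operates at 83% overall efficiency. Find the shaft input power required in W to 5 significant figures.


Approach: apply hydraulic power then efficiency conversion, P = rho*g*Q*H; P_in = P/eta.
Step 1 — hydraulic power (P = rho*g*Q*H):
  P = 1000 * 9.81 * 0.074190 * 42.959 = 31265.73 W
Step 2 — input power: P_in = P/eta = 31265.73 / 0.83 = 37670 W
Therefore the shaft input power required = 37670 W.


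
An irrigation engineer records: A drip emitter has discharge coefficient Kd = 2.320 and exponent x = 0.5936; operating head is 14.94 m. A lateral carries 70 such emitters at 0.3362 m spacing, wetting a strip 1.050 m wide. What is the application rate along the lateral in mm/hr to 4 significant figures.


Approach: apply the emitter equation with a lateral mass balance, q = Kd*h^x; Q = n*q; rate = Q/(n*spacing*width).
Step 1 — single emitter flow (q = Kd*h^x):
  q = 2.320 * 14.94^0.5936 = 11.5500 L/hr
Step 2 — total lateral flow: Q = 70 * 11.5500 = 808.501 L/hr
Step 3 — wetted area: A = 70 * 0.3362 * 1.050 = 24.7107 m^2
Step 4 — application rate: Q/A = 808.501/24.7107 = 32.72 mm/hr
Therefore the application rate along the lateral = 32.72 mm/hr.


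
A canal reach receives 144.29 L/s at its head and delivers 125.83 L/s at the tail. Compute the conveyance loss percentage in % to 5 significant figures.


Approach: apply the conveyance loss ratio, loss% = ((Q_head - Q_tail)/Q_head)*100.
loss = ((144.29 - 125.83)/144.29)*100 = 12.794 %
Therefore the conveyance loss percentage = 12.794 %.


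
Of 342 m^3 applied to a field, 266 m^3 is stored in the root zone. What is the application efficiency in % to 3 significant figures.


Approach: apply the application efficiency ratio, Ea = (stored/applied)*100.
Ea = (266/342)*100 = 77.8 %
Therefore the application efficiency = 77.8 %.


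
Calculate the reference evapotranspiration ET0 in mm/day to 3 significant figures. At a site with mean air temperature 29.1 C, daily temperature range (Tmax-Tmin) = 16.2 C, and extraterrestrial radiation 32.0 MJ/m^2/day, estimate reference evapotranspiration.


Approach: apply the Hargreaves-Samani method, ET0 = 0.0023*(Tmean+17.8)*sqrt(Tmax-Tmin)*0.408*Ra.
ET0 = 0.0023*(29.1+17.8)*sqrt(16.2)*0.408*32.0 = 5.67 mm/day
Therefore the reference evapotranspiration ET0 = 5.67 mm/day.


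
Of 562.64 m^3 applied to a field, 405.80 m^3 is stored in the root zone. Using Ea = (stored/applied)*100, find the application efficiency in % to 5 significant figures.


Ea = (405.80/562.64)*100 = 72.124 %
Therefore the application efficiency = 72.124 %.


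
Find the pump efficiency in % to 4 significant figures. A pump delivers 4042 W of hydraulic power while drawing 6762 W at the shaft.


Approach: apply the efficiency ratio, eta = (P_out/P_in)*100.
eta = (4042 / 6762) * 100 = 59.78 %
Therefore the pump efficiency = 59.78 %.


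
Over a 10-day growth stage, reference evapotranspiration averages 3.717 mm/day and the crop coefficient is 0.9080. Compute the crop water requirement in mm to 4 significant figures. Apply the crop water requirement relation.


Approach: apply the crop water requirement relation, CWR = ET0 * Kc * days.
CWR = 3.717 * 0.9080 * 10 = 33.75 mm
Therefore the crop water requirement = 33.75 mm.


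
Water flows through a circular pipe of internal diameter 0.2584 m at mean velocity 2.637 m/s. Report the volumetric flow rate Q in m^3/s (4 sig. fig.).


Approach: apply the continuity equation for pipe flow, Q = A * v with A = pi*(D/2)^2.
A = pi*(0.2584/2)^2 = 0.0524415 m^2
Q = 0.0524415 * 2.637 = 0.1383 m^3/s
Therefore the volumetric flow rate Q = 0.1383 m^3/s.


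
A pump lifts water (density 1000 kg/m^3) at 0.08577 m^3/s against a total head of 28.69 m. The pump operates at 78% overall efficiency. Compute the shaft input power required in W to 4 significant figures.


Approach: apply hydraulic power then efficiency conversion, P = rho*g*Q*H; P_in = P/eta.
Step 1 — hydraulic power (P = rho*g*Q*H):
  P = 1000 * 9.81 * 0.08577 * 28.69 = 24139.9 W
Step 2 — input power: P_in = P/eta = 24139.9 / 0.78 = 30950 W
Therefore the shaft input power required = 30950 W.


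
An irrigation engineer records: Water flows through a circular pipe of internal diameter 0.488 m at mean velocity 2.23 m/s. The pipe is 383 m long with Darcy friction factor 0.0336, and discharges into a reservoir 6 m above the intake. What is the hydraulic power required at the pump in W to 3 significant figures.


Approach: apply continuity + Darcy-Weisbach + hydraulic power, Q = A*v; hf = f*(L/D)*(v^2/(2g)); H = static + hf; P = rho*g*Q*H.
Step 1 — flow rate (continuity, Q = A*v):
  A = pi*(0.488/2)^2 = 0.18704 m^2
  Q = 0.18704 * 2.23 = 0.41709 m^3/s
Step 2 — friction head loss (Darcy-Weisbach):
  hf = 0.0336 * (383/0.488) * (2.23^2 / (2*9.81))
  hf = 6.6839 m
Step 3 — total head: H = 6 + 6.6839 = 12.684 m
Step 4 — hydraulic power (P = rho*g*Q*H):
  P = 1000 * 9.81 * 0.41709 * 12.684 = 51900 W
Therefore the hydraulic power required at the pump = 51900 W.


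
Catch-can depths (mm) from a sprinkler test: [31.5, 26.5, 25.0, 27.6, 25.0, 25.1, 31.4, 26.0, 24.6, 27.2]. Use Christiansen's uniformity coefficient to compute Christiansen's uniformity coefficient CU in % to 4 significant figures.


Approach: apply Christiansen's uniformity coefficient, CU = (1 - mean_abs_deviation/mean)*100.
mean = 26.9900 mm
mean |d_i - mean| = 1.94800 mm
CU = (1 - 1.94800/26.9900)*100 = 92.78 %
Therefore Christiansen's uniformity coefficient CU = 92.78 %.


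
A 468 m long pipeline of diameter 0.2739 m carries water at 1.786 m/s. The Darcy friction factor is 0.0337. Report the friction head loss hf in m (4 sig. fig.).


Approach: apply the Darcy-Weisbach equation, hf = f*(L/D)*(v^2/(2g)).
hf = 0.0337 * (468/0.2739) * (1.786^2 / (2*9.81))
hf = 9.362 m
Therefore the friction head loss hf = 9.362 m.


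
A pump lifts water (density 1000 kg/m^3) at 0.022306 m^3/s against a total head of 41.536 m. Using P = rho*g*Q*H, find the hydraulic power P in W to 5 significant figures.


P = 1000 * 9.81 * 0.022306 * 41.536 = 9089.0 W
Therefore the hydraulic power P = 9089.0 W.


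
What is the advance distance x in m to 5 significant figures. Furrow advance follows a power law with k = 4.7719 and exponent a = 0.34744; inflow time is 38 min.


Approach: apply the power-law advance function, x = k*t^a.
x = 4.7719 * 38^0.34744 = 16.888 m
Therefore the advance distance x = 16.888 m.


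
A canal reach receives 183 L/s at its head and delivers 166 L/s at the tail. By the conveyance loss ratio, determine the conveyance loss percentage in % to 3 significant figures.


Approach: apply the conveyance loss ratio, loss% = ((Q_head - Q_tail)/Q_head)*100.
loss = ((183 - 166)/183)*100 = 9.29 %
Therefore the conveyance loss percentage = 9.29 %.


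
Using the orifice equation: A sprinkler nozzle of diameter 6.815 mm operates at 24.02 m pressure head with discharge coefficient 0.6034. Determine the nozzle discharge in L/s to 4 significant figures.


Approach: apply the orifice equation, Q = Cd*A*sqrt(2*g*h), A = pi*(d/2)^2.
A = pi*(6.815e-3/2)^2 = 3.64772e-05 m^2
Q = 0.6034 * 3.64772e-05 * sqrt(2*9.81*24.02) * 1000 = 0.4778 L/s
Therefore the nozzle discharge = 0.4778 L/s.


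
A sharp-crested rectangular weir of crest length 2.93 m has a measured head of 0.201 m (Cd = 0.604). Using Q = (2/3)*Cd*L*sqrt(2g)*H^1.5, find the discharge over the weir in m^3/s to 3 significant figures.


Q = (2/3)*0.604*2.93*sqrt(2*9.81)*0.201^1.5 = 0.471 m^3/s
Therefore the discharge over the weir = 0.471 m^3/s.


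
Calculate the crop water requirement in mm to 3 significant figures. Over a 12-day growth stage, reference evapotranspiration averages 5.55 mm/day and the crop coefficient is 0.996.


Approach: apply the crop water requirement relation, CWR = ET0 * Kc * days.
CWR = 5.55 * 0.996 * 12 = 66.3 mm
Therefore the crop water requirement = 66.3 mm.


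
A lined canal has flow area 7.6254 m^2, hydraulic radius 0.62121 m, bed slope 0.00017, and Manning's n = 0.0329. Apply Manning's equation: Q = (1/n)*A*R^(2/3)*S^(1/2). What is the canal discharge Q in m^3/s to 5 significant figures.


Q = (1/0.0329) * 7.6254 * 0.62121^(2/3) * 0.00017^(1/2) = 2.2001 m^3/s
Therefore the canal discharge Q = 2.2001 m^3/s.


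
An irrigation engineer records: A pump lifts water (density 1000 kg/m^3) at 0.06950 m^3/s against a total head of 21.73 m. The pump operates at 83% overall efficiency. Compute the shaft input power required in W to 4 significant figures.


Approach: apply hydraulic power then efficiency conversion, P = rho*g*Q*H; P_in = P/eta.
Step 1 — hydraulic power (P = rho*g*Q*H):
  P = 1000 * 9.81 * 0.06950 * 21.73 = 14815.4 W
Step 2 — input power: P_in = P/eta = 14815.4 / 0.83 = 17850 W
Therefore the shaft input power required = 17850 W.


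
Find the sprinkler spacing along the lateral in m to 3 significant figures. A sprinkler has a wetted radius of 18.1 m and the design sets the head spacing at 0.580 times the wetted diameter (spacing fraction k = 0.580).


Approach: apply the sprinkler spacing rule (spacing as a fraction of wetted diameter), S = k*(2*R).
S = 0.580 * (2 * 18.1) = 21.0 m
Therefore the sprinkler spacing along the lateral = 21.0 m.


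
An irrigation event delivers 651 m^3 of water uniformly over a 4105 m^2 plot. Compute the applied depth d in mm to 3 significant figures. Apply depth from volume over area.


Approach: apply depth from volume over area, d = (V/A)*1000.
d = (651 / 4105) * 1000 = 159 mm
Therefore the applied depth d = 159 mm.


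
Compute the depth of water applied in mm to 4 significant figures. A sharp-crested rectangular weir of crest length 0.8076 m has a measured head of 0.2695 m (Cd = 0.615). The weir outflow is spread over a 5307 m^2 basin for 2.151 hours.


Approach: apply the rectangular weir equation with a volume-to-depth conversion, Q = (2/3)*Cd*L*sqrt(2g)*H^1.5; d = Q*t/A * 1000.
Step 1 — weir discharge:
  Q = (2/3)*0.615*0.8076*sqrt(2*9.81)*0.2695^1.5 = 0.205195 m^3/s
Step 2 — volume: V = 0.205195 * 2.151*3600 = 1588.95 m^3
Step 3 — depth: d = V/A * 1000 = 1588.95/5307 * 1000 = 299.4 mm
Therefore the depth of water applied = 299.4 mm.


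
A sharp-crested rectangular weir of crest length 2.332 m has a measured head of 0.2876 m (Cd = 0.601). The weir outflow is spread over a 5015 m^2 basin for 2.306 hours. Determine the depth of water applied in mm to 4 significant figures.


Approach: apply the rectangular weir equation with a volume-to-depth conversion, Q = (2/3)*Cd*L*sqrt(2g)*H^1.5; d = Q*t/A * 1000.
Step 1 — weir discharge:
  Q = (2/3)*0.601*2.332*sqrt(2*9.81)*0.2876^1.5 = 0.638329 m^3/s
Step 2 — volume: V = 0.638329 * 2.306*3600 = 5299.15 m^3
Step 3 — depth: d = V/A * 1000 = 5299.15/5015 * 1000 = 1057 mm
Therefore the depth of water applied = 1057 mm.


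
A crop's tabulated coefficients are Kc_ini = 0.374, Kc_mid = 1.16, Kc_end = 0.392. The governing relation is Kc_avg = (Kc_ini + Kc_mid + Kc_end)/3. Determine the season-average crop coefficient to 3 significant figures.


Kc_avg = (0.374 + 1.16 + 0.392)/3 = 0.642
Therefore the season-average crop coefficient = 0.642.


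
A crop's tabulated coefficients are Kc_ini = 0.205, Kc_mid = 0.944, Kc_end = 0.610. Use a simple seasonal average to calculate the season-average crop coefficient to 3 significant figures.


Approach: apply a simple seasonal average, Kc_avg = (Kc_ini + Kc_mid + Kc_end)/3.
Kc_avg = (0.205 + 0.944 + 0.610)/3 = 0.586
Therefore the season-average crop coefficient = 0.586.


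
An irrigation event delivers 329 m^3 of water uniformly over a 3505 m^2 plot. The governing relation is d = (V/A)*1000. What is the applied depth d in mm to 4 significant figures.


d = (329 / 3505) * 1000 = 93.87 mm
Therefore the applied depth d = 93.87 mm.


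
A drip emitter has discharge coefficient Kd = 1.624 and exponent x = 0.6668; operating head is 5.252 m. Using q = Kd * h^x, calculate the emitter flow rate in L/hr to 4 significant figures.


q = 1.624 * 5.252^0.6668 = 4.908 L/hr
Therefore the emitter flow rate = 4.908 L/hr.


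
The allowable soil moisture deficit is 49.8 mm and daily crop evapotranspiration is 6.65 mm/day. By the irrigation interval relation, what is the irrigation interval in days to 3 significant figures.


Approach: apply the irrigation interval relation, interval = SMD / ETc.
interval = 49.8 / 6.65 = 7.49 days
Therefore the irrigation interval = 7.49 days.


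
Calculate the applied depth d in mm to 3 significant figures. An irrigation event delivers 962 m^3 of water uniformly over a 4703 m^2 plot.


Approach: apply depth from volume over area, d = (V/A)*1000.
d = (962 / 4703) * 1000 = 205 mm
Therefore the applied depth d = 205 mm.


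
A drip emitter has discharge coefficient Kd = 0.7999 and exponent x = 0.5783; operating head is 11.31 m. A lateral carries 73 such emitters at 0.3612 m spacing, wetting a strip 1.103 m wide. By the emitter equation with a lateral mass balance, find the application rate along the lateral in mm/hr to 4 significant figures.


Approach: apply the emitter equation with a lateral mass balance, q = Kd*h^x; Q = n*q; rate = Q/(n*spacing*width).
Step 1 — single emitter flow (q = Kd*h^x):
  q = 0.7999 * 11.31^0.5783 = 3.25277 L/hr
Step 2 — total lateral flow: Q = 73 * 3.25277 = 237.452 L/hr
Step 3 — wetted area: A = 73 * 0.3612 * 1.103 = 29.0835 m^2
Step 4 — application rate: Q/A = 237.452/29.0835 = 8.165 mm/hr
Therefore the application rate along the lateral = 8.165 mm/hr.


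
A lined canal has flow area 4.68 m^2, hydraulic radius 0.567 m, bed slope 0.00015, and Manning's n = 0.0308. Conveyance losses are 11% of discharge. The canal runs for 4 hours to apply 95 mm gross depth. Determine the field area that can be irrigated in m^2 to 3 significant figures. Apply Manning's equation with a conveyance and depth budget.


Approach: apply Manning's equation with a conveyance and depth budget, Q = (1/n)*A*R^(2/3)*S^(1/2); Q_field = Q*(1-loss); Area = Q_field*t/(d/1000).
Step 1 — canal discharge (Manning's equation):
  Q = (1/0.0308) * 4.68 * 0.567^(2/3) * 0.00015^(1/2) = 1.2749 m^3/s
Step 2 — delivered flow: Q_field = 1.2749*(1 - 11/100) = 1.1346 m^3/s
Step 3 — volume delivered: V = 1.1346 * 4*3600 = 16339 m^3
Step 4 — area served: A = V / (depth/1000) = 16339 / 0.095 = 172000 m^2
Therefore the field area that can be irrigated = 172000 m^2.


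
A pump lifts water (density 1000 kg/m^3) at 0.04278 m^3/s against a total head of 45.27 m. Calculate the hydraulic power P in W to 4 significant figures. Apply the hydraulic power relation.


Approach: apply the hydraulic power relation, P = rho*g*Q*H.
P = 1000 * 9.81 * 0.04278 * 45.27 = 19000 W
Therefore the hydraulic power P = 19000 W.


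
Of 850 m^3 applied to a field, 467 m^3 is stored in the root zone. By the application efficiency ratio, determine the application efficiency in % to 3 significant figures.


Approach: apply the application efficiency ratio, Ea = (stored/applied)*100.
Ea = (467/850)*100 = 54.9 %
Therefore the application efficiency = 54.9 %.


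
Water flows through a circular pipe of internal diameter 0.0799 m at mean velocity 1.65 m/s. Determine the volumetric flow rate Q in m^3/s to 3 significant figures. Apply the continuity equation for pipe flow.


Approach: apply the continuity equation for pipe flow, Q = A * v with A = pi*(D/2)^2.
A = pi*(0.0799/2)^2 = 0.0050140 m^2
Q = 0.0050140 * 1.65 = 0.00827 m^3/s
Therefore the volumetric flow rate Q = 0.00827 m^3/s.


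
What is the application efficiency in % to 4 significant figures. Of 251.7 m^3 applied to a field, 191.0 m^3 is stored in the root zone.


Approach: apply the application efficiency ratio, Ea = (stored/applied)*100.
Ea = (191.0/251.7)*100 = 75.88 %
Therefore the application efficiency = 75.88 %.


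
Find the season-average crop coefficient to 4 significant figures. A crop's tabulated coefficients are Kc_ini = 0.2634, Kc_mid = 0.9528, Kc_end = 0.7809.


Approach: apply a simple seasonal average, Kc_avg = (Kc_ini + Kc_mid + Kc_end)/3.
Kc_avg = (0.2634 + 0.9528 + 0.7809)/3 = 0.6657
Therefore the season-average crop coefficient = 0.6657.


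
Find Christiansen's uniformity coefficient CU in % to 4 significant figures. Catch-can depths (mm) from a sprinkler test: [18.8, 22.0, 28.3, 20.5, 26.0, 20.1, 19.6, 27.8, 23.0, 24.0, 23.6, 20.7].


Approach: apply Christiansen's uniformity coefficient, CU = (1 - mean_abs_deviation/mean)*100.
mean = 22.8667 mm
mean |d_i - mean| = 2.58333 mm
CU = (1 - 2.58333/22.8667)*100 = 88.70 %
Therefore Christiansen's uniformity coefficient CU = 88.70 %.


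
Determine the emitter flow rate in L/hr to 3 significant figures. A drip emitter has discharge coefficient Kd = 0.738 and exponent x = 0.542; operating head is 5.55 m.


Approach: apply the emitter characteristic equation, q = Kd * h^x.
q = 0.738 * 5.55^0.542 = 1.87 L/hr
Therefore the emitter flow rate = 1.87 L/hr.


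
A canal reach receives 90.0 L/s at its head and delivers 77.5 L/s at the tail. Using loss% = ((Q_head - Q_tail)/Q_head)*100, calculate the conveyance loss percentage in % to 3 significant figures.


loss = ((90.0 - 77.5)/90.0)*100 = 13.9 %
Therefore the conveyance loss percentage = 13.9 %.


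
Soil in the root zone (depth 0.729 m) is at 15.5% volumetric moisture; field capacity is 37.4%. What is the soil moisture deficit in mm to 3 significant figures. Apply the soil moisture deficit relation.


Approach: apply the soil moisture deficit relation, SMD = (FC - theta)/100 * depth * 1000.
SMD = (37.4 - 15.5)/100 * 0.729 * 1000 = 160 mm
Therefore the soil moisture deficit = 160 mm.


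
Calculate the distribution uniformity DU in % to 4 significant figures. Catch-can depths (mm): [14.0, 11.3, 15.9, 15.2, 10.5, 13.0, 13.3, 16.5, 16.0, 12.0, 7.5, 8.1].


Approach: apply the low-quarter distribution uniformity, DU = (mean of lowest quarter of readings / overall mean)*100.
sorted lowest 3 of 12: [7.5, 8.1, 10.5] -> mean = 8.70000 mm
overall mean = 12.7750 mm
DU = (8.70000/12.7750)*100 = 68.10 %
Therefore the distribution uniformity DU = 68.10 %.


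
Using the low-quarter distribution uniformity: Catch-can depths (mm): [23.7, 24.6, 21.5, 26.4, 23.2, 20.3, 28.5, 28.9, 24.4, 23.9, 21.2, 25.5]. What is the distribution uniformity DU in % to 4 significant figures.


Approach: apply the low-quarter distribution uniformity, DU = (mean of lowest quarter of readings / overall mean)*100.
sorted lowest 3 of 12: [20.3, 21.2, 21.5] -> mean = 21.0000 mm
overall mean = 24.3417 mm
DU = (21.0000/24.3417)*100 = 86.27 %
Therefore the distribution uniformity DU = 86.27 %.


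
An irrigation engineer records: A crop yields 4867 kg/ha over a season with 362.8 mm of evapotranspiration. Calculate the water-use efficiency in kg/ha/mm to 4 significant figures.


Approach: apply the water-use efficiency ratio, WUE = yield/ET.
WUE = 4867 / 362.8 = 13.42 kg/ha/mm
Therefore the water-use efficiency = 13.42 kg/ha/mm.


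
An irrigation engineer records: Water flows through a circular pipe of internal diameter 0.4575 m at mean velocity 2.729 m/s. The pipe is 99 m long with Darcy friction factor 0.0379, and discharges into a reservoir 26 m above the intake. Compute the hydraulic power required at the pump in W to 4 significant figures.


Approach: apply continuity + Darcy-Weisbach + hydraulic power, Q = A*v; hf = f*(L/D)*(v^2/(2g)); H = static + hf; P = rho*g*Q*H.
Step 1 — flow rate (continuity, Q = A*v):
  A = pi*(0.4575/2)^2 = 0.164389 m^2
  Q = 0.164389 * 2.729 = 0.448617 m^3/s
Step 2 — friction head loss (Darcy-Weisbach):
  hf = 0.0379 * (99/0.4575) * (2.729^2 / (2*9.81))
  hf = 3.11309 m
Step 3 — total head: H = 26 + 3.11309 = 29.1131 m
Step 4 — hydraulic power (P = rho*g*Q*H):
  P = 1000 * 9.81 * 0.448617 * 29.1131 = 128100 W
Therefore the hydraulic power required at the pump = 128100 W.


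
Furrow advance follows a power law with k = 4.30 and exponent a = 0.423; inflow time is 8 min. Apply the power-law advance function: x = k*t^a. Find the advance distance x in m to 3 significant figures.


x = 4.30 * 8^0.423 = 10.4 m
Therefore the advance distance x = 10.4 m.


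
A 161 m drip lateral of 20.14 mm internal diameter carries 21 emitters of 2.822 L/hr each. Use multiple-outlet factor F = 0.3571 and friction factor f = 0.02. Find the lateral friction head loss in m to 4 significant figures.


Approach: apply Darcy-Weisbach with the multiple-outlet F-factor, Q = n*q/(3600*1000) m^3/s; v = Q/A; hf = F*f*(L/D)*(v^2/(2g)).
Q = 21*2.822/(3600*1000) = 1.64617e-05 m^3/s
A = pi*(20.14e-3/2)^2 = 3.18573e-04 m^2, so v = Q/A = 0.0516732 m/s
hf = 0.3571*0.02*(161/0.02014)*(0.0516732^2/(2*9.81)) = 0.007770 m
Therefore the lateral friction head loss = 0.007770 m.


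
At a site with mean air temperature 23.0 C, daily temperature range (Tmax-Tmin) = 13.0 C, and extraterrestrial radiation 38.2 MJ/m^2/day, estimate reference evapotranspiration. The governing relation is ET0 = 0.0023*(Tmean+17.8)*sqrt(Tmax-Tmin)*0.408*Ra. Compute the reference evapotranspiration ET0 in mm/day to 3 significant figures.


ET0 = 0.0023*(23.0+17.8)*sqrt(13.0)*0.408*38.2 = 5.27 mm/day
Therefore the reference evapotranspiration ET0 = 5.27 mm/day.


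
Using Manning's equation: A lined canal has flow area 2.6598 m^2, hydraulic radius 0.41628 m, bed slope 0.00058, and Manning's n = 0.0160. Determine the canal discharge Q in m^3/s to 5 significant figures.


Approach: apply Manning's equation, Q = (1/n)*A*R^(2/3)*S^(1/2).
Q = (1/0.0160) * 2.6598 * 0.41628^(2/3) * 0.00058^(1/2) = 2.2320 m^3/s
Therefore the canal discharge Q = 2.2320 m^3/s.


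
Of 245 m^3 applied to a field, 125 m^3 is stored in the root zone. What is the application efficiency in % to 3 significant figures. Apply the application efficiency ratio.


Approach: apply the application efficiency ratio, Ea = (stored/applied)*100.
Ea = (125/245)*100 = 51.0 %
Therefore the application efficiency = 51.0 %.


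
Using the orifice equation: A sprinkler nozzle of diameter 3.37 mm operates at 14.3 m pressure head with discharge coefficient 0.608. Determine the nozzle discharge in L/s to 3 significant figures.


Approach: apply the orifice equation, Q = Cd*A*sqrt(2*g*h), A = pi*(d/2)^2.
A = pi*(3.37e-3/2)^2 = 8.9197e-06 m^2
Q = 0.608 * 8.9197e-06 * sqrt(2*9.81*14.3) * 1000 = 0.0908 L/s
Therefore the nozzle discharge = 0.0908 L/s.


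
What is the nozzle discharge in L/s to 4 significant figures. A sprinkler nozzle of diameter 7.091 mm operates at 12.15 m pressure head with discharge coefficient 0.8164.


Approach: apply the orifice equation, Q = Cd*A*sqrt(2*g*h), A = pi*(d/2)^2.
A = pi*(7.091e-3/2)^2 = 3.94916e-05 m^2
Q = 0.8164 * 3.94916e-05 * sqrt(2*9.81*12.15) * 1000 = 0.4978 L/s
Therefore the nozzle discharge = 0.4978 L/s.


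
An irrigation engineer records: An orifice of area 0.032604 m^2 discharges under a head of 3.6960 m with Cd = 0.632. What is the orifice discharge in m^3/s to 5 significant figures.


Approach: apply the orifice equation, Q = Cd*A*sqrt(2*g*h).
Q = 0.632 * 0.032604 * sqrt(2*9.81*3.6960) = 0.17547 m^3/s
Therefore the orifice discharge = 0.17547 m^3/s.


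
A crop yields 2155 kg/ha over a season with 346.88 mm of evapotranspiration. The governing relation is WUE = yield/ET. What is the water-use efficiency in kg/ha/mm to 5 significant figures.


WUE = 2155 / 346.88 = 6.2125 kg/ha/mm
Therefore the water-use efficiency = 6.2125 kg/ha/mm.


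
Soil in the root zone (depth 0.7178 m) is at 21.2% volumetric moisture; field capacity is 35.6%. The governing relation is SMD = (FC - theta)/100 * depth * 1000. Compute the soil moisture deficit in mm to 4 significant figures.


SMD = (35.6 - 21.2)/100 * 0.7178 * 1000 = 103.4 mm
Therefore the soil moisture deficit = 103.4 mm.


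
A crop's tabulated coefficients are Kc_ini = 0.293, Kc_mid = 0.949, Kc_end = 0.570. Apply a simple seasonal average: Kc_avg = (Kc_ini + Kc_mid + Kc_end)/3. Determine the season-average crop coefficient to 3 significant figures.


Kc_avg = (0.293 + 0.949 + 0.570)/3 = 0.604
Therefore the season-average crop coefficient = 0.604.


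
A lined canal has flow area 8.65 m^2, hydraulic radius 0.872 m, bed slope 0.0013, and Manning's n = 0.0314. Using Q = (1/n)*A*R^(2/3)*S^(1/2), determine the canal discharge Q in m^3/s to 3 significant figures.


Q = (1/0.0314) * 8.65 * 0.872^(2/3) * 0.0013^(1/2) = 9.07 m^3/s
Therefore the canal discharge Q = 9.07 m^3/s.


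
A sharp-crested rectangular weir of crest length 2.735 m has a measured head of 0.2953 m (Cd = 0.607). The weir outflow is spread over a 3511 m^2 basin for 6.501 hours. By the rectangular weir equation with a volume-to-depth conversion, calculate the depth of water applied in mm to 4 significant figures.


Approach: apply the rectangular weir equation with a volume-to-depth conversion, Q = (2/3)*Cd*L*sqrt(2g)*H^1.5; d = Q*t/A * 1000.
Step 1 — weir discharge:
  Q = (2/3)*0.607*2.735*sqrt(2*9.81)*0.2953^1.5 = 0.786682 m^3/s
Step 2 — volume: V = 0.786682 * 6.501*3600 = 18411.2 m^3
Step 3 — depth: d = V/A * 1000 = 18411.2/3511 * 1000 = 5244 mm
Therefore the depth of water applied = 5244 mm.


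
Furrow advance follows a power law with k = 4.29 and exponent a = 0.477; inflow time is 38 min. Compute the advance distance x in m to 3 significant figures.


Approach: apply the power-law advance function, x = k*t^a.
x = 4.29 * 38^0.477 = 24.3 m
Therefore the advance distance x = 24.3 m.


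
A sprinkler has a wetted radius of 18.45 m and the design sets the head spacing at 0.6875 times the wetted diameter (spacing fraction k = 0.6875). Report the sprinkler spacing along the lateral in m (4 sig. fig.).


Approach: apply the sprinkler spacing rule (spacing as a fraction of wetted diameter), S = k*(2*R).
S = 0.6875 * (2 * 18.45) = 25.37 m
Therefore the sprinkler spacing along the lateral = 25.37 m.


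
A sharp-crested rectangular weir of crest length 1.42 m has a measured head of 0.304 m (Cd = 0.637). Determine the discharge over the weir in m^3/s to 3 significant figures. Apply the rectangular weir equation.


Approach: apply the rectangular weir equation, Q = (2/3)*Cd*L*sqrt(2g)*H^1.5.
Q = (2/3)*0.637*1.42*sqrt(2*9.81)*0.304^1.5 = 0.448 m^3/s
Therefore the discharge over the weir = 0.448 m^3/s.


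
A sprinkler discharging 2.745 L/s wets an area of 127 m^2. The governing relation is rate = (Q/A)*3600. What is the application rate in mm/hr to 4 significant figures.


rate = (2.745 / 127) * 3600 = 77.81 mm/hr
Therefore the application rate = 77.81 mm/hr.


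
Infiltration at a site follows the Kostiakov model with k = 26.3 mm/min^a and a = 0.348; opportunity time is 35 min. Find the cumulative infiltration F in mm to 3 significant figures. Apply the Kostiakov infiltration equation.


Approach: apply the Kostiakov infiltration equation, F = k*t^a.
F = 26.3 * 35^0.348 = 90.6 mm
Therefore the cumulative infiltration F = 90.6 mm.


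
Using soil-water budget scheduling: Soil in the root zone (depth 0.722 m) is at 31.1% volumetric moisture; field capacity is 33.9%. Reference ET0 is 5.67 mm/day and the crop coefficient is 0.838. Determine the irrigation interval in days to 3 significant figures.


Approach: apply soil-water budget scheduling, SMD = (FC-theta)/100*depth*1000; ETc = ET0*Kc; interval = SMD/ETc.
Step 1 — soil moisture deficit:
  SMD = (33.9 - 31.1)/100 * 0.722 * 1000 = 20.216 mm
Step 2 — daily crop ET (ETc = ET0*Kc):
  ETc = 5.67 * 0.838 = 4.7515 mm/day
Step 3 — irrigation interval (SMD/ETc):
  interval = 20.216 / 4.7515 = 4.25 days
Therefore the irrigation interval = 4.25 days.


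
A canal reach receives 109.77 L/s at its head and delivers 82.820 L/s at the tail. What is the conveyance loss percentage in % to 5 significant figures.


Approach: apply the conveyance loss ratio, loss% = ((Q_head - Q_tail)/Q_head)*100.
loss = ((109.77 - 82.820)/109.77)*100 = 24.551 %
Therefore the conveyance loss percentage = 24.551 %.


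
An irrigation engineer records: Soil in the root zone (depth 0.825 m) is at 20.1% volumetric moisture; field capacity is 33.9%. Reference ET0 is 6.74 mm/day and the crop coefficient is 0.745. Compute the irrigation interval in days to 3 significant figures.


Approach: apply soil-water budget scheduling, SMD = (FC-theta)/100*depth*1000; ETc = ET0*Kc; interval = SMD/ETc.
Step 1 — soil moisture deficit:
  SMD = (33.9 - 20.1)/100 * 0.825 * 1000 = 113.85 mm
Step 2 — daily crop ET (ETc = ET0*Kc):
  ETc = 6.74 * 0.745 = 5.0213 mm/day
Step 3 — irrigation interval (SMD/ETc):
  interval = 113.85 / 5.0213 = 22.7 days
Therefore the irrigation interval = 22.7 days.


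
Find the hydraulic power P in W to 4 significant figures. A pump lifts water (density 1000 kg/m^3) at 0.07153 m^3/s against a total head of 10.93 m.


Approach: apply the hydraulic power relation, P = rho*g*Q*H.
P = 1000 * 9.81 * 0.07153 * 10.93 = 7670 W
Therefore the hydraulic power P = 7670 W.


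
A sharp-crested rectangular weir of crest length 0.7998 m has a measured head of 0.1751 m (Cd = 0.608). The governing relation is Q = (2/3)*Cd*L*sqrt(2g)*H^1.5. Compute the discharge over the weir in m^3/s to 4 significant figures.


Q = (2/3)*0.608*0.7998*sqrt(2*9.81)*0.1751^1.5 = 0.1052 m^3/s
Therefore the discharge over the weir = 0.1052 m^3/s.


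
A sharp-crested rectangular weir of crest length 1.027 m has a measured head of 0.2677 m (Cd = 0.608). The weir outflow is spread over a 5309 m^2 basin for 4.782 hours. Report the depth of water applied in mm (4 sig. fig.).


Approach: apply the rectangular weir equation with a volume-to-depth conversion, Q = (2/3)*Cd*L*sqrt(2g)*H^1.5; d = Q*t/A * 1000.
Step 1 — weir discharge:
  Q = (2/3)*0.608*1.027*sqrt(2*9.81)*0.2677^1.5 = 0.255391 m^3/s
Step 2 — volume: V = 0.255391 * 4.782*3600 = 4396.60 m^3
Step 3 — depth: d = V/A * 1000 = 4396.60/5309 * 1000 = 828.1 mm
Therefore the depth of water applied = 828.1 mm.


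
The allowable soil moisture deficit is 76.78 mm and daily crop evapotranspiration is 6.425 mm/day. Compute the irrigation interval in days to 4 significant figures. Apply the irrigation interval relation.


Approach: apply the irrigation interval relation, interval = SMD / ETc.
interval = 76.78 / 6.425 = 11.95 days
Therefore the irrigation interval = 11.95 days.


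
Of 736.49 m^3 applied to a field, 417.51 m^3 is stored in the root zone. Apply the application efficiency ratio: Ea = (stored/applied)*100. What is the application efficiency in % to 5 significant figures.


Ea = (417.51/736.49)*100 = 56.689 %
Therefore the application efficiency = 56.689 %.


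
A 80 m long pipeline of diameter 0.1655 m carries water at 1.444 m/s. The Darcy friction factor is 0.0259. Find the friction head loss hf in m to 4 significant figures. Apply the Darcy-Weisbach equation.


Approach: apply the Darcy-Weisbach equation, hf = f*(L/D)*(v^2/(2g)).
hf = 0.0259 * (80/0.1655) * (1.444^2 / (2*9.81))
hf = 1.331 m
Therefore the friction head loss hf = 1.331 m.


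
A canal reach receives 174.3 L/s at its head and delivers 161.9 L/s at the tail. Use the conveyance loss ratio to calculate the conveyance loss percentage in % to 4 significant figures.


Approach: apply the conveyance loss ratio, loss% = ((Q_head - Q_tail)/Q_head)*100.
loss = ((174.3 - 161.9)/174.3)*100 = 7.114 %
Therefore the conveyance loss percentage = 7.114 %.


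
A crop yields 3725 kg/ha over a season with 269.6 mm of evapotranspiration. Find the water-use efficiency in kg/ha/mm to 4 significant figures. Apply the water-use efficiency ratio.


Approach: apply the water-use efficiency ratio, WUE = yield/ET.
WUE = 3725 / 269.6 = 13.82 kg/ha/mm
Therefore the water-use efficiency = 13.82 kg/ha/mm.


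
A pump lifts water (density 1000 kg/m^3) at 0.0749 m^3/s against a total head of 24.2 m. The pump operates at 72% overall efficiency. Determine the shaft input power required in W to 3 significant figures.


Approach: apply hydraulic power then efficiency conversion, P = rho*g*Q*H; P_in = P/eta.
Step 1 — hydraulic power (P = rho*g*Q*H):
  P = 1000 * 9.81 * 0.0749 * 24.2 = 17781 W
Step 2 — input power: P_in = P/eta = 17781 / 0.72 = 24700 W
Therefore the shaft input power required = 24700 W.


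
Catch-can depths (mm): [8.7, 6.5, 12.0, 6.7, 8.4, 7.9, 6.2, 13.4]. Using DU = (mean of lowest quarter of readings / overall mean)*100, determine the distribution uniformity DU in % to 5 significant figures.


sorted lowest 2 of 8: [6.2, 6.5] -> mean = 6.350000 mm
overall mean = 8.725000 mm
DU = (6.350000/8.725000)*100 = 72.779 %
Therefore the distribution uniformity DU = 72.779 %.


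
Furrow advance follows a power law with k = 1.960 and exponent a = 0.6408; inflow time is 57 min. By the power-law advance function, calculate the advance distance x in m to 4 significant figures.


Approach: apply the power-law advance function, x = k*t^a.
x = 1.960 * 57^0.6408 = 26.15 m
Therefore the advance distance x = 26.15 m.


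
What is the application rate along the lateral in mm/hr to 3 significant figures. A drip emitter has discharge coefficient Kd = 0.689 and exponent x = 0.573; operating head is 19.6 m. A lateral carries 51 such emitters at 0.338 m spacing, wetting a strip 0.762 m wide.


Approach: apply the emitter equation with a lateral mass balance, q = Kd*h^x; Q = n*q; rate = Q/(n*spacing*width).
Step 1 — single emitter flow (q = Kd*h^x):
  q = 0.689 * 19.6^0.573 = 3.7904 L/hr
Step 2 — total lateral flow: Q = 51 * 3.7904 = 193.31 L/hr
Step 3 — wetted area: A = 51 * 0.338 * 0.762 = 13.135 m^2
Step 4 — application rate: Q/A = 193.31/13.135 = 14.7 mm/hr
Therefore the application rate along the lateral = 14.7 mm/hr.


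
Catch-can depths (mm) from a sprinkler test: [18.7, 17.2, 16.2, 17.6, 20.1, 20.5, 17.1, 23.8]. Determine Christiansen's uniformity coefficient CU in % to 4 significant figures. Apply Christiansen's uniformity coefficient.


Approach: apply Christiansen's uniformity coefficient, CU = (1 - mean_abs_deviation/mean)*100.
mean = 18.9000 mm
mean |d_i - mean| = 1.92500 mm
CU = (1 - 1.92500/18.9000)*100 = 89.81 %
Therefore Christiansen's uniformity coefficient CU = 89.81 %.


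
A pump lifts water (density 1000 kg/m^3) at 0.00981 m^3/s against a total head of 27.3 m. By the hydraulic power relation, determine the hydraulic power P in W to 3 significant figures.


Approach: apply the hydraulic power relation, P = rho*g*Q*H.
P = 1000 * 9.81 * 0.00981 * 27.3 = 2630 W
Therefore the hydraulic power P = 2630 W.


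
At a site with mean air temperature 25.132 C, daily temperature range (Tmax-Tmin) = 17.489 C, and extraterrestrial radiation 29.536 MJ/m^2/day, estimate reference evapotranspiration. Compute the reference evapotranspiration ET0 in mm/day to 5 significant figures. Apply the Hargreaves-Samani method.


Approach: apply the Hargreaves-Samani method, ET0 = 0.0023*(Tmean+17.8)*sqrt(Tmax-Tmin)*0.408*Ra.
ET0 = 0.0023*(25.132+17.8)*sqrt(17.489)*0.408*29.536 = 4.9763 mm/day
Therefore the reference evapotranspiration ET0 = 4.9763 mm/day.


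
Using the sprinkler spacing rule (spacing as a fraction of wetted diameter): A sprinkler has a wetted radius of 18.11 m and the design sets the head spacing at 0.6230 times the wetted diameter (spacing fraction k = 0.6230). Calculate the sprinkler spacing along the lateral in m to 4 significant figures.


Approach: apply the sprinkler spacing rule (spacing as a fraction of wetted diameter), S = k*(2*R).
S = 0.6230 * (2 * 18.11) = 22.57 m
Therefore the sprinkler spacing along the lateral = 22.57 m.


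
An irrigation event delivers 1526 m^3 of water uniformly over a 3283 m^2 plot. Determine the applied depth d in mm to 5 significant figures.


Approach: apply depth from volume over area, d = (V/A)*1000.
d = (1526 / 3283) * 1000 = 464.82 mm
Therefore the applied depth d = 464.82 mm.


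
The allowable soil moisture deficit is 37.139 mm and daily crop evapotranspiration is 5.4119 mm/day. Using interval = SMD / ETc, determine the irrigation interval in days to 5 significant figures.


interval = 37.139 / 5.4119 = 6.8625 days
Therefore the irrigation interval = 6.8625 days.


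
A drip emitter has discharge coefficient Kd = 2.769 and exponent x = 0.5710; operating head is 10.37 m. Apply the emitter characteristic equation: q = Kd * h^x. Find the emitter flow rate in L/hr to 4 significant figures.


q = 2.769 * 10.37^0.5710 = 10.53 L/hr
Therefore the emitter flow rate = 10.53 L/hr.


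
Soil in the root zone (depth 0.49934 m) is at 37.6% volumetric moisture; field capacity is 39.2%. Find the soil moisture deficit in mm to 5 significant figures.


Approach: apply the soil moisture deficit relation, SMD = (FC - theta)/100 * depth * 1000.
SMD = (39.2 - 37.6)/100 * 0.49934 * 1000 = 7.9894 mm
Therefore the soil moisture deficit = 7.9894 mm.


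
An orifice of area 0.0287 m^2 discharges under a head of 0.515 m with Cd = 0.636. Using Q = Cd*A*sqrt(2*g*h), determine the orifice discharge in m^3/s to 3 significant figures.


Q = 0.636 * 0.0287 * sqrt(2*9.81*0.515) = 0.0580 m^3/s
Therefore the orifice discharge = 0.0580 m^3/s.


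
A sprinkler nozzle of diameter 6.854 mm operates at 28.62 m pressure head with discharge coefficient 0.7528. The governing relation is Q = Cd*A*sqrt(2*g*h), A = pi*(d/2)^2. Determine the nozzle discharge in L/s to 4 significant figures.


A = pi*(6.854e-3/2)^2 = 3.68959e-05 m^2
Q = 0.7528 * 3.68959e-05 * sqrt(2*9.81*28.62) * 1000 = 0.6582 L/s
Therefore the nozzle discharge = 0.6582 L/s.


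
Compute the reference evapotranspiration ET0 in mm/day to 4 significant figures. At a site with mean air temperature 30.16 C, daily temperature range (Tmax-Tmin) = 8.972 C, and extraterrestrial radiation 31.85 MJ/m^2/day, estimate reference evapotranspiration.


Approach: apply the Hargreaves-Samani method, ET0 = 0.0023*(Tmean+17.8)*sqrt(Tmax-Tmin)*0.408*Ra.
ET0 = 0.0023*(30.16+17.8)*sqrt(8.972)*0.408*31.85 = 4.294 mm/day
Therefore the reference evapotranspiration ET0 = 4.294 mm/day.


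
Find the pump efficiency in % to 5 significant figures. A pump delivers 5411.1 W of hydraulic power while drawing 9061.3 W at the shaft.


Approach: apply the efficiency ratio, eta = (P_out/P_in)*100.
eta = (5411.1 / 9061.3) * 100 = 59.717 %
Therefore the pump efficiency = 59.717 %.


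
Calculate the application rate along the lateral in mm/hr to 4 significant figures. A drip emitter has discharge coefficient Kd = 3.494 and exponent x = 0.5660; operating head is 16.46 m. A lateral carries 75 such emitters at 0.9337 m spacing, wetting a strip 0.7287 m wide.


Approach: apply the emitter equation with a lateral mass balance, q = Kd*h^x; Q = n*q; rate = Q/(n*spacing*width).
Step 1 — single emitter flow (q = Kd*h^x):
  q = 3.494 * 16.46^0.5660 = 17.0538 L/hr
Step 2 — total lateral flow: Q = 75 * 17.0538 = 1279.04 L/hr
Step 3 — wetted area: A = 75 * 0.9337 * 0.7287 = 51.0290 m^2
Step 4 — application rate: Q/A = 1279.04/51.0290 = 25.06 mm/hr
Therefore the application rate along the lateral = 25.06 mm/hr.
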